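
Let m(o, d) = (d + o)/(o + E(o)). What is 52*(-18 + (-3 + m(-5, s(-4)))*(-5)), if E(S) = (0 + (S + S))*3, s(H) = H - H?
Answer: -1352/7 ≈ -193.14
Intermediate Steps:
s(H) = 0
E(S) = 6*S (E(S) = (0 + 2*S)*3 = (2*S)*3 = 6*S)
m(o, d) = (d + o)/(7*o) (m(o, d) = (d + o)/(o + 6*o) = (d + o)/((7*o)) = (d + o)*(1/(7*o)) = (d + o)/(7*o))
52*(-18 + (-3 + m(-5, s(-4)))*(-5)) = 52*(-18 + (-3 + (⅐)*(0 - 5)/(-5))*(-5)) = 52*(-18 + (-3 + (⅐)*(-⅕)*(-5))*(-5)) = 52*(-18 + (-3 + ⅐)*(-5)) = 52*(-18 - 20/7*(-5)) = 52*(-18 + 100/7) = 52*(-26/7) = -1352/7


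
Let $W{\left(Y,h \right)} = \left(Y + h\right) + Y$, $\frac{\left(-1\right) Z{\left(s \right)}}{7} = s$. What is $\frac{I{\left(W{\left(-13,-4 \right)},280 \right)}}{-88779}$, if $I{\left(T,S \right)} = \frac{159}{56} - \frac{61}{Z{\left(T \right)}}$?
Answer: $- \frac{2141}{74574360} \approx -2.871 \cdot 10^{-5}$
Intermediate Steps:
$Z{\left(s \right)} = - 7 s$
$W{\left(Y,h \right)} = h + 2 Y$
$I{\left(T,S \right)} = \frac{159}{56} + \frac{61}{7 T}$ ($I{\left(T,S \right)} = \frac{159}{56} - \frac{61}{\left(-7\right) T} = 159 \cdot \frac{1}{56} - 61 \left(- \frac{1}{7 T}\right) = \frac{159}{56} + \frac{61}{7 T}$)
$\frac{I{\left(W{\left(-13,-4 \right)},280 \right)}}{-88779} = \frac{\frac{1}{56} \frac{1}{-4 + 2 \left(-13\right)} \left(488 + 159 \left(-4 + 2 \left(-13\right)\right)\right)}{-88779} = \frac{488 + 159 \left(-4 - 26\right)}{56 \left(-4 - 26\right)} \left(- \frac{1}{88779}\right) = \frac{488 + 159 \left(-30\right)}{56 \left(-30\right)} \left(- \frac{1}{88779}\right) = \frac{1}{56} \left(- \frac{1}{30}\right) \left(488 - 4770\right) \left(- \frac{1}{88779}\right) = \frac{1}{56} \left(- \frac{1}{30}\right) \left(-4282\right) \left(- \frac{1}{88779}\right) = \frac{2141}{840} \left(- \frac{1}{88779}\right) = - \frac{2141}{74574360}$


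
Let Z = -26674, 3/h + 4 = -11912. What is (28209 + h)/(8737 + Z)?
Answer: -112046147/71245764 ≈ -1.5727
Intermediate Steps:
h = -1/3972 (h = 3/(-4 - 11912) = 3/(-11916) = 3*(-1/11916) = -1/3972 ≈ -0.00025176)
(28209 + h)/(8737 + Z) = (28209 - 1/3972)/(8737 - 26674) = (112046147/3972)/(-17937) = (112046147/3972)*(-1/17937) = -112046147/71245764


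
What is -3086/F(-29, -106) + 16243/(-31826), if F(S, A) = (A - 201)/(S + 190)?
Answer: 15807634195/9770582 ≈ 1617.9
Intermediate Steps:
F(S, A) = (-201 + A)/(190 + S)
-3086/F(-29, -106) + 16243/(-31826) = -3086*(190 - 29)/(-201 - 106) + 16243/(-31826) = -3086/(-307/161) + 16243*(-1/31826) = -3086/((1/161)*(-307)) - 16243/31826 = -3086/(-307/161) - 16243/31826 = -3086*(-161/307) - 16243/31826 = 496846/307 - 16243/31826 = 15807634195/9770582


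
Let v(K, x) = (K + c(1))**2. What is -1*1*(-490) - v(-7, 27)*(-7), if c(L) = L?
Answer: 742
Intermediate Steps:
v(K, x) = (1 + K)**2 (v(K, x) = (K + 1)**2 = (1 + K)**2)
-1*1*(-490) - v(-7, 27)*(-7) = -1*1*(-490) - (1 - 7)**2*(-7) = -1*(-490) - (-6)**2*(-7) = 490 - 36*(-7) = 490 - 1*(-252) = 490 + 252 = 742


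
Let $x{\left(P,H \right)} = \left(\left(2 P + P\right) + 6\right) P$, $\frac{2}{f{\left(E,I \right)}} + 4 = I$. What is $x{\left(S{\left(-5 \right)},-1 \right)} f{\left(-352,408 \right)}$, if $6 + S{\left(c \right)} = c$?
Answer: $\frac{297}{202} \approx 1.4703$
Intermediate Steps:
$f{\left(E,I \right)} = \frac{2}{-4 + I}$
$S{\left(c \right)} = -6 + c$
$x{\left(P,H \right)} = P \left(6 + 3 P\right)$ ($x{\left(P,H \right)} = \left(3 P + 6\right) P = \left(6 + 3 P\right) P = P \left(6 + 3 P\right)$)
$x{\left(S{\left(-5 \right)},-1 \right)} f{\left(-352,408 \right)} = 3 \left(-6 - 5\right) \left(2 - 11\right) \frac{2}{-4 + 408} = 3 \left(-11\right) \left(2 - 11\right) \frac{2}{404} = 3 \left(-11\right) \left(-9\right) 2 \cdot \frac{1}{404} = 297 \cdot \frac{1}{202} = \frac{297}{202}$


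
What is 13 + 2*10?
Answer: 33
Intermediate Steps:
13 + 2*10 = 13 + 20 = 33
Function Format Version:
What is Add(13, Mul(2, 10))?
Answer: 33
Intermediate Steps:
Add(13, Mul(2, 10)) = Add(13, 20) = 33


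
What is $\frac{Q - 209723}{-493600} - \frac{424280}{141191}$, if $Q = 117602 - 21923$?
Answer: $- \frac{48330655399}{17422969400} \approx -2.774$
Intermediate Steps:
$Q = 95679$
$\frac{Q - 209723}{-493600} - \frac{424280}{141191} = \frac{95679 - 209723}{-493600} - \frac{424280}{141191} = \left(-114044\right) \left(- \frac{1}{493600}\right) - \frac{424280}{141191} = \frac{28511}{123400} - \frac{424280}{141191} = - \frac{48330655399}{17422969400}$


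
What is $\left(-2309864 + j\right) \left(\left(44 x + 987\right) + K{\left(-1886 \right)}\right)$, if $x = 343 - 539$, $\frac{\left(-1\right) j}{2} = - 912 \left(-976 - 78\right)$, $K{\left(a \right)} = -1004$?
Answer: $36571822760$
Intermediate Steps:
$j = -1922496$ ($j = - 2 \left(- 912 \left(-976 - 78\right)\right) = - 2 \left(\left(-912\right) \left(-1054\right)\right) = \left(-2\right) 961248 = -1922496$)
$x = -196$
$\left(-2309864 + j\right) \left(\left(44 x + 987\right) + K{\left(-1886 \right)}\right) = \left(-2309864 - 1922496\right) \left(\left(44 \left(-196\right) + 987\right) - 1004\right) = - 4232360 \left(\left(-8624 + 987\right) - 1004\right) = - 4232360 \left(-7637 - 1004\right) = \left(-4232360\right) \left(-8641\right) = 36571822760$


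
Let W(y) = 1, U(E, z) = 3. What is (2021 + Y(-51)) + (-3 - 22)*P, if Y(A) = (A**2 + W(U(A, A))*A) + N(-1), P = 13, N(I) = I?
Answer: 4245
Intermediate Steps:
Y(A) = -1 + A + A**2 (Y(A) = (A**2 + 1*A) - 1 = (A**2 + A) - 1 = (A + A**2) - 1 = -1 + A + A**2)
(2021 + Y(-51)) + (-3 - 22)*P = (2021 + (-1 - 51 + (-51)**2)) + (-3 - 22)*13 = (2021 + (-1 - 51 + 2601)) - 25*13 = (2021 + 2549) - 325 = 4570 - 325 = 4245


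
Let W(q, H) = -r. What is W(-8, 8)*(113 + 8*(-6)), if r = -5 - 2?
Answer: 455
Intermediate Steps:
r = -7
W(q, H) = 7 (W(q, H) = -1*(-7) = 7)
W(-8, 8)*(113 + 8*(-6)) = 7*(113 + 8*(-6)) = 7*(113 - 48) = 7*65 = 455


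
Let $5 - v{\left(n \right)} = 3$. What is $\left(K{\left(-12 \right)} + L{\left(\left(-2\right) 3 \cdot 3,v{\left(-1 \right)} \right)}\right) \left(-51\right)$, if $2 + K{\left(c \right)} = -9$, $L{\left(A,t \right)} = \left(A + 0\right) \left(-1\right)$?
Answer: $-357$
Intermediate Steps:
$v{\left(n \right)} = 2$ ($v{\left(n \right)} = 5 - 3 = 2$)
$L{\left(A,t \right)} = - A$ ($L{\left(A,t \right)} = A \left(-1\right) = - A$)
$K{\left(c \right)} = -11$ ($K{\left(c \right)} = -2 - 9 = -11$)
$\left(K{\left(-12 \right)} + L{\left(\left(-2\right) 3 \cdot 3,v{\left(-1 \right)} \right)}\right) \left(-51\right) = \left(-11 - \left(-2\right) 3 \cdot 3\right) \left(-51\right) = \left(-11 - \left(-6\right) 3\right) \left(-51\right) = \left(-11 - -18\right) \left(-51\right) = \left(-11 + 18\right) \left(-51\right) = 7 \left(-51\right) = -357$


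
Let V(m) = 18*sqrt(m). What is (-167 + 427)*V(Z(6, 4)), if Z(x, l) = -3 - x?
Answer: 14040*I ≈ 14040.0*I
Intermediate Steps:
(-167 + 427)*V(Z(6, 4)) = (-167 + 427)*(18*sqrt(-3 - 1*6)) = 260*(18*sqrt(-3 - 6)) = 260*(18*sqrt(-9)) = 260*(18*(3*I)) = 260*(54*I) = 14040*I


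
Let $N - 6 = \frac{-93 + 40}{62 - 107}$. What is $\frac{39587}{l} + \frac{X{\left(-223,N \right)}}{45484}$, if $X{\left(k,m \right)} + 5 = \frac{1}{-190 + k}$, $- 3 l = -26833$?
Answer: $\frac{1115428560917}{252027503518} \approx 4.4258$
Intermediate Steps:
$l = \frac{26833}{3}$ ($l = \left(- \frac{1}{3}\right) \left(-26833\right) = \frac{26833}{3} \approx 8944.3$)
$N = \frac{323}{45}$ ($N = 6 + \frac{-93 + 40}{62 - 107} = 6 - \frac{53}{-45} = 6 - - \frac{53}{45} = 6 + \frac{53}{45} = \frac{323}{45} \approx 7.1778$)
$X{\left(k,m \right)} = -5 + \frac{1}{-190 + k}$
$\frac{39587}{l} + \frac{X{\left(-223,N \right)}}{45484} = \frac{39587}{\frac{26833}{3}} + \frac{\frac{1}{-190 - 223} \left(951 - -1115\right)}{45484} = 39587 \cdot \frac{3}{26833} + \frac{951 + 1115}{-413} \cdot \frac{1}{45484} = \frac{118761}{26833} + \left(- \frac{1}{413}\right) 2066 \cdot \frac{1}{45484} = \frac{118761}{26833} - \frac{1033}{9392446} = \frac{1115428560917}{252027503518}$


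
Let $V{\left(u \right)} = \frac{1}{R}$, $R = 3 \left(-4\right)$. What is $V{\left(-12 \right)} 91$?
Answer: $- \frac{91}{12} \approx -7.5833$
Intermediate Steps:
$R = -12$
$V{\left(u \right)} = - \frac{1}{12}$ ($V{\left(u \right)} = \frac{1}{-12} = - \frac{1}{12}$)
$V{\left(-12 \right)} 91 = \left(- \frac{1}{12}\right) 91 = - \frac{91}{12}$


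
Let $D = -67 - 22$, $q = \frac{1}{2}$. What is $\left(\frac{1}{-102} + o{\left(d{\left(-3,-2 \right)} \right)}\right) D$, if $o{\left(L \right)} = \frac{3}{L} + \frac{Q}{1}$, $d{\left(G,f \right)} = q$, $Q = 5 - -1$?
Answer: $- \frac{108847}{102} \approx -1067.1$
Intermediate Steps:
$q = \frac{1}{2} \approx 0.5$
$Q = 6$ ($Q = 5 + 1 = 6$)
$d{\left(G,f \right)} = \frac{1}{2}$
$o{\left(L \right)} = 6 + \frac{3}{L}$ ($o{\left(L \right)} = \frac{3}{L} + \frac{6}{1} = \frac{3}{L} + 6 \cdot 1 = \frac{3}{L} + 6 = 6 + \frac{3}{L}$)
$D = -89$
$\left(\frac{1}{-102} + o{\left(d{\left(-3,-2 \right)} \right)}\right) D = \left(\frac{1}{-102} + \left(6 + 3 \frac{1}{\frac{1}{2}}\right)\right) \left(-89\right) = \left(- \frac{1}{102} + \left(6 + 3 \cdot 2\right)\right) \left(-89\right) = \left(- \frac{1}{102} + \left(6 + 6\right)\right) \left(-89\right) = \left(- \frac{1}{102} + 12\right) \left(-89\right) = \frac{1223}{102} \left(-89\right) = - \frac{108847}{102}$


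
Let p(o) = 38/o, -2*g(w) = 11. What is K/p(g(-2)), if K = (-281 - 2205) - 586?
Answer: 8448/19 ≈ 444.63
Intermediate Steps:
g(w) = -11/2 (g(w) = -½*11 = -11/2)
K = -3072 (K = -2486 - 586 = -3072)
K/p(g(-2)) = -3072/(38/(-11/2)) = -3072/(38*(-2/11)) = -3072/(-76/11) = -3072*(-11/76) = 8448/19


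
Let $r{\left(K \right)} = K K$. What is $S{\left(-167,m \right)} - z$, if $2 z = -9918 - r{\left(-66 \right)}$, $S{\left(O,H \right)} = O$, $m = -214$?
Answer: $6970$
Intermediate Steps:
$r{\left(K \right)} = K^{2}$
$z = -7137$ ($z = \frac{-9918 - \left(-66\right)^{2}}{2} = \frac{-9918 - 4356}{2} = \frac{1}{2} \left(-14274\right) = -7137$)
$S{\left(-167,m \right)} - z = -167 - -7137 = -167 + 7137 = 6970$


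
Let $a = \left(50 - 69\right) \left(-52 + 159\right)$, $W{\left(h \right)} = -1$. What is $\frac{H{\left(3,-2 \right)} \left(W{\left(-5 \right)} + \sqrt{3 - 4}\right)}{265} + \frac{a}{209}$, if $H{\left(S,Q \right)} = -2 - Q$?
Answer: $- \frac{107}{11} \approx -9.7273$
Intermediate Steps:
$a = -2033$ ($a = \left(-19\right) 107 = -2033$)
$\frac{H{\left(3,-2 \right)} \left(W{\left(-5 \right)} + \sqrt{3 - 4}\right)}{265} + \frac{a}{209} = \frac{\left(-2 - -2\right) \left(-1 + \sqrt{3 - 4}\right)}{265} - \frac{2033}{209} = \left(-2 + 2\right) \left(-1 + \sqrt{-1}\right) \frac{1}{265} - \frac{107}{11} = 0 \left(-1 + i\right) \frac{1}{265} - \frac{107}{11} = 0 \cdot \frac{1}{265} - \frac{107}{11} = 0 - \frac{107}{11} = - \frac{107}{11}$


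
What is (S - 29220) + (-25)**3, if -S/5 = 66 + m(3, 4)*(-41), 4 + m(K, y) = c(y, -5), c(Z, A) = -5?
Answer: -47020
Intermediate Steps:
m(K, y) = -9 (m(K, y) = -4 - 5 = -9)
S = -2175 (S = -5*(66 - 9*(-41)) = -5*(66 + 369) = -5*435 = -2175)
(S - 29220) + (-25)**3 = (-2175 - 29220) + (-25)**3 = -31395 - 15625 = -47020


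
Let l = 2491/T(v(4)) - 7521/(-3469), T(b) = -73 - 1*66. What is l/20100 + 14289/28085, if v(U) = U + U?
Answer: 1382762169718/2722009181235 ≈ 0.50799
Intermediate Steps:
v(U) = 2*U
T(b) = -139 (T(b) = -73 - 66 = -139)
l = -7595860/482191 (l = 2491/(-139) - 7521/(-3469) = 2491*(-1/139) - 7521*(-1/3469) = -2491/139 + 7521/3469 = -7595860/482191 ≈ -15.753)
l/20100 + 14289/28085 = -7595860/482191/20100 + 14289/28085 = -7595860/482191*1/20100 + 14289*(1/28085) = -379793/484601955 + 14289/28085 = 1382762169718/2722009181235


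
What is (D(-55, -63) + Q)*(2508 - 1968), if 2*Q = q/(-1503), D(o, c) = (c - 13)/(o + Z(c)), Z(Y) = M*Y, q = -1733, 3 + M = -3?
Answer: 523110/2839 ≈ 184.26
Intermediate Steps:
M = -6 (M = -3 - 3 = -6)
Z(Y) = -6*Y
D(o, c) = (-13 + c)/(o - 6*c) (D(o, c) = (c - 13)/(o - 6*c) = (-13 + c)/(o - 6*c))
Q = 1733/3006 (Q = (-1733/(-1503))/2 = (-1733*(-1/1503))/2 = (½)*(1733/1503) = 1733/3006 ≈ 0.57651)
(D(-55, -63) + Q)*(2508 - 1968) = ((13 - 1*(-63))/(-1*(-55) + 6*(-63)) + 1733/3006)*(2508 - 1968) = ((13 + 63)/(55 - 378) + 1733/3006)*540 = (76/(-323) + 1733/3006)*540 = (-1/323*76 + 1733/3006)*540 = (-4/17 + 1733/3006)*540 = (17437/51102)*540 = 523110/2839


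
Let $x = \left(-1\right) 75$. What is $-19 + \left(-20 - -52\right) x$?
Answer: $-2419$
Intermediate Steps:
$x = -75$
$-19 + \left(-20 - -52\right) x = -19 + \left(-20 - -52\right) \left(-75\right) = -19 + \left(-20 + 52\right) \left(-75\right) = -19 + 32 \left(-75\right) = -19 - 2400 = -2419$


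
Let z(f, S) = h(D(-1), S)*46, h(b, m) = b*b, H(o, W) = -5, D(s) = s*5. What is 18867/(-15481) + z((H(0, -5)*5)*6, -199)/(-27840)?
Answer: -54306043/43099104 ≈ -1.2600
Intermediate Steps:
D(s) = 5*s
h(b, m) = b**2
z(f, S) = 1150 (z(f, S) = (5*(-1))**2*46 = (-5)**2*46 = 25*46 = 1150)
18867/(-15481) + z((H(0, -5)*5)*6, -199)/(-27840) = 18867/(-15481) + 1150/(-27840) = 18867*(-1/15481) + 1150*(-1/27840) = -18867/15481 - 115/2784 = -54306043/43099104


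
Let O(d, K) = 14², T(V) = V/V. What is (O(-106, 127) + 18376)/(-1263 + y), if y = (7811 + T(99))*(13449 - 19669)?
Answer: -18572/48591903 ≈ -0.00038220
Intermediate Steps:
T(V) = 1
y = -48590640 (y = (7811 + 1)*(13449 - 19669) = 7812*(-6220) = -48590640)
O(d, K) = 196
(O(-106, 127) + 18376)/(-1263 + y) = (196 + 18376)/(-1263 - 48590640) = 18572/(-48591903) = 18572*(-1/48591903) = -18572/48591903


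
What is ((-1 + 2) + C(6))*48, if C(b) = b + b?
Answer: 624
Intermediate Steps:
C(b) = 2*b
((-1 + 2) + C(6))*48 = ((-1 + 2) + 2*6)*48 = (1 + 12)*48 = 13*48 = 624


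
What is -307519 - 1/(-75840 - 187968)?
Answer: -81125972351/263808 ≈ -3.0752e+5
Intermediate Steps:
-307519 - 1/(-75840 - 187968) = -307519 - 1/(-263808) = -307519 - 1*(-1/263808) = -307519 + 1/263808 = -81125972351/263808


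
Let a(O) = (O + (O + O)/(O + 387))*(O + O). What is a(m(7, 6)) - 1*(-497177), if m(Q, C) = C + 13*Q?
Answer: 62444804/121 ≈ 5.1607e+5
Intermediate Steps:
a(O) = 2*O*(O + 2*O/(387 + O)) (a(O) = (O + (2*O)/(387 + O))*(2*O) = (O + 2*O/(387 + O))*(2*O) = 2*O*(O + 2*O/(387 + O)))
a(m(7, 6)) - 1*(-497177) = 2*(6 + 13*7)²*(389 + (6 + 13*7))/(387 + (6 + 13*7)) - 1*(-497177) = 2*(6 + 91)²*(389 + (6 + 91))/(387 + (6 + 91)) + 497177 = 2*97²*(389 + 97)/(387 + 97) + 497177 = 2*9409*486/484 + 497177 = 2*9409*(1/484)*486 + 497177 = 2286387/121 + 497177 = 62444804/121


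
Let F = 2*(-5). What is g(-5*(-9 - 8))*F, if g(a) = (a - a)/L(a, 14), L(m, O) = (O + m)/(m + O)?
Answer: 0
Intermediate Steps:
L(m, O) = 1 (L(m, O) = (O + m)/(O + m) = 1)
g(a) = 0 (g(a) = (a - a)/1 = 0*1 = 0)
F = -10
g(-5*(-9 - 8))*F = 0*(-10) = 0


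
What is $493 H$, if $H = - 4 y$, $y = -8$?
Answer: $15776$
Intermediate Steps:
$H = 32$ ($H = \left(-4\right) \left(-8\right) = 32$)
$493 H = 493 \cdot 32 = 15776$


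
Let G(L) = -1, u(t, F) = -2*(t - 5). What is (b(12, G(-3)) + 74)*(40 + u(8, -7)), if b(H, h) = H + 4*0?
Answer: 2924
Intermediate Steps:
u(t, F) = 10 - 2*t (u(t, F) = -2*(-5 + t) = 10 - 2*t)
b(H, h) = H (b(H, h) = H + 0 = H)
(b(12, G(-3)) + 74)*(40 + u(8, -7)) = (12 + 74)*(40 + (10 - 2*8)) = 86*(40 + (10 - 16)) = 86*(40 - 6) = 86*34 = 2924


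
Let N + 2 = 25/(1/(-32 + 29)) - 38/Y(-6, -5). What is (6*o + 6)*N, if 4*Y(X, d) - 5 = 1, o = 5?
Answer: -3684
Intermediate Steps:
Y(X, d) = 3/2 (Y(X, d) = 5/4 + (1/4)*1 = 5/4 + 1/4 = 3/2)
N = -307/3 (N = -2 + (25/(1/(-32 + 29)) - 38/3/2) = -2 + (25/(1/(-3)) - 38*2/3) = -2 + (25/(-1/3) - 76/3) = -2 + (25*(-3) - 76/3) = -2 + (-75 - 76/3) = -2 - 301/3 = -307/3 ≈ -102.33)
(6*o + 6)*N = (6*5 + 6)*(-307/3) = (30 + 6)*(-307/3) = 36*(-307/3) = -3684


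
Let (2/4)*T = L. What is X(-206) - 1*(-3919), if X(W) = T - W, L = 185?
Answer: 4495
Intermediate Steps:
T = 370 (T = 2*185 = 370)
X(W) = 370 - W
X(-206) - 1*(-3919) = (370 - 1*(-206)) - 1*(-3919) = (370 + 206) + 3919 = 576 + 3919 = 4495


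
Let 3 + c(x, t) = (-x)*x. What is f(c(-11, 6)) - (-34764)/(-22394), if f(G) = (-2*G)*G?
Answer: -344347526/11197 ≈ -30754.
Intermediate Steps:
c(x, t) = -3 - x**2 (c(x, t) = -3 + (-x)*x = -3 - x**2)
f(G) = -2*G**2
f(c(-11, 6)) - (-34764)/(-22394) = -2*(-3 - 1*(-11)**2)**2 - (-34764)/(-22394) = -2*(-3 - 1*121)**2 - (-34764)*(-1)/22394 = -2*(-3 - 121)**2 - 1*17382/11197 = -2*(-124)**2 - 17382/11197 = -2*15376 - 17382/11197 = -30752 - 17382/11197 = -344347526/11197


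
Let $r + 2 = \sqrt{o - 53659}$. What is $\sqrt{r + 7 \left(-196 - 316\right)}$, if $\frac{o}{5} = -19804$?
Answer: $\sqrt{-3586 + i \sqrt{152679}} \approx 3.2577 + 59.972 i$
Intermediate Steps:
$o = -99020$ ($o = 5 \left(-19804\right) = -99020$)
$r = -2 + i \sqrt{152679}$ ($r = -2 + \sqrt{-99020 - 53659} = -2 + \sqrt{-152679} = -2 + i \sqrt{152679} \approx -2.0 + 390.74 i$)
$\sqrt{r + 7 \left(-196 - 316\right)} = \sqrt{\left(-2 + i \sqrt{152679}\right) + 7 \left(-196 - 316\right)} = \sqrt{\left(-2 + i \sqrt{152679}\right) + 7 \left(-512\right)} = \sqrt{\left(-2 + i \sqrt{152679}\right) - 3584} = \sqrt{-3586 + i \sqrt{152679}}$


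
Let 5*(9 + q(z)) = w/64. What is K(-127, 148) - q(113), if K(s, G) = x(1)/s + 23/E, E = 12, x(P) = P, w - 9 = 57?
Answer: 652427/60960 ≈ 10.703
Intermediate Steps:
w = 66 (w = 9 + 57 = 66)
q(z) = -1407/160 (q(z) = -9 + (66/64)/5 = -9 + (66*(1/64))/5 = -9 + (1/5)*(33/32) = -9 + 33/160 = -1407/160)
K(s, G) = 23/12 + 1/s (K(s, G) = 1/s + 23/12 = 23/12 + 1/s)
K(-127, 148) - q(113) = (23/12 + 1/(-127)) - 1*(-1407/160) = (23/12 - 1/127) + 1407/160 = 2909/1524 + 1407/160 = 652427/60960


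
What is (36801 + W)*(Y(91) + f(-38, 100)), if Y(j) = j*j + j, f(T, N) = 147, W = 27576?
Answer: 548427663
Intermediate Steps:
Y(j) = j + j² (Y(j) = j² + j = j + j²)
(36801 + W)*(Y(91) + f(-38, 100)) = (36801 + 27576)*(91*(1 + 91) + 147) = 64377*(91*92 + 147) = 64377*(8372 + 147) = 64377*8519 = 548427663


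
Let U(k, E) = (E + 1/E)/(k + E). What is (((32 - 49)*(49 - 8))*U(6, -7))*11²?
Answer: -4216850/7 ≈ -6.0241e+5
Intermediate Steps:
U(k, E) = (E + 1/E)/(E + k)
(((32 - 49)*(49 - 8))*U(6, -7))*11² = (((32 - 49)*(49 - 8))*((1 + (-7)²)/((-7)*(-7 + 6))))*11² = ((-17*41)*(-⅐*(1 + 49)/(-1)))*121 = -(-697)*(-1)*50/7*121 = -697*50/7*121 = -34850/7*121 = -4216850/7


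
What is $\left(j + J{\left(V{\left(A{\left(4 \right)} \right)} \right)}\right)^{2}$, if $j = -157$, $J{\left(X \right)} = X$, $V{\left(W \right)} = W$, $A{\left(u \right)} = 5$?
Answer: $23104$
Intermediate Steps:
$\left(j + J{\left(V{\left(A{\left(4 \right)} \right)} \right)}\right)^{2} = \left(-157 + 5\right)^{2} = \left(-152\right)^{2} = 23104$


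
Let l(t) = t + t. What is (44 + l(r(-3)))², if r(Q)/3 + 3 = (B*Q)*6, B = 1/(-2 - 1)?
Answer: 3844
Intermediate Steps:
B = -⅓ (B = 1/(-3) = -⅓ ≈ -0.33333)
r(Q) = -9 - 6*Q (r(Q) = -9 + 3*(-Q/3*6) = -9 + 3*(-2*Q) = -9 - 6*Q)
l(t) = 2*t
(44 + l(r(-3)))² = (44 + 2*(-9 - 6*(-3)))² = (44 + 2*(-9 + 18))² = (44 + 2*9)² = (44 + 18)² = 62² = 3844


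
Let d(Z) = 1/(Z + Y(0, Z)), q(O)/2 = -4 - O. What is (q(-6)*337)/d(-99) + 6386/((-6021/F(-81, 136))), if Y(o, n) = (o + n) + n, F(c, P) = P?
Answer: -2411411972/6021 ≈ -4.0050e+5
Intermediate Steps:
q(O) = -8 - 2*O (q(O) = 2*(-4 - O) = -8 - 2*O)
Y(o, n) = o + 2*n (Y(o, n) = (n + o) + n = o + 2*n)
d(Z) = 1/(3*Z) (d(Z) = 1/(Z + (0 + 2*Z)) = 1/(Z + 2*Z) = 1/(3*Z))
(q(-6)*337)/d(-99) + 6386/((-6021/F(-81, 136))) = ((-8 - 2*(-6))*337)/(((⅓)/(-99))) + 6386/((-6021/136)) = ((-8 + 12)*337)/(((⅓)*(-1/99))) + 6386/((-6021*1/136)) = (4*337)/(-1/297) + 6386/(-6021/136) = 1348*(-297) + 6386*(-136/6021) = -400356 - 868496/6021 = -2411411972/6021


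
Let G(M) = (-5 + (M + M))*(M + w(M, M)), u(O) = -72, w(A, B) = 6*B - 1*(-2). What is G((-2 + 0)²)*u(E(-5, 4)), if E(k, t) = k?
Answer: -6480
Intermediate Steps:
w(A, B) = 2 + 6*B (w(A, B) = 6*B + 2 = 2 + 6*B)
G(M) = (-5 + 2*M)*(2 + 7*M) (G(M) = (-5 + (M + M))*(M + (2 + 6*M)) = (-5 + 2*M)*(2 + 7*M))
G((-2 + 0)²)*u(E(-5, 4)) = (-10 - 31*(-2 + 0)² + 14*((-2 + 0)²)²)*(-72) = (-10 - 31*(-2)² + 14*((-2)²)²)*(-72) = (-10 - 31*4 + 14*4²)*(-72) = (-10 - 124 + 14*16)*(-72) = (-10 - 124 + 224)*(-72) = 90*(-72) = -6480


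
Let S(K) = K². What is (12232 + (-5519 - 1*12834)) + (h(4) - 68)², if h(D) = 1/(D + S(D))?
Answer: -601519/400 ≈ -1503.8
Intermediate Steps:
h(D) = 1/(D + D²)
(12232 + (-5519 - 1*12834)) + (h(4) - 68)² = (12232 + (-5519 - 1*12834)) + (1/(4*(1 + 4)) - 68)² = (12232 + (-5519 - 12834)) + ((¼)/5 - 68)² = (12232 - 18353) + ((¼)*(⅕) - 68)² = -6121 + (1/20 - 68)² = -6121 + (-1359/20)² = -6121 + 1846881/400 = -601519/400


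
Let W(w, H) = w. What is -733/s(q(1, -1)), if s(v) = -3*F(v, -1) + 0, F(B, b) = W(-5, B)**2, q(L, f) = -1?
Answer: 733/75 ≈ 9.7733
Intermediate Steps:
F(B, b) = 25 (F(B, b) = (-5)**2 = 25)
s(v) = -75 (s(v) = -3*25 + 0 = -75 + 0 = -75)
-733/s(q(1, -1)) = -733/(-75) = -733*(-1/75) = 733/75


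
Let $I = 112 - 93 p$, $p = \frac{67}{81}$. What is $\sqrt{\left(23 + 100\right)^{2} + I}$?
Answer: $\frac{\sqrt{1228290}}{9} \approx 123.14$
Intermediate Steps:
$p = \frac{67}{81}$ ($p = 67 \cdot \frac{1}{81} = \frac{67}{81} \approx 0.82716$)
$I = \frac{947}{27}$ ($I = 112 - \frac{2077}{27} = \frac{947}{27} \approx 35.074$)
$\sqrt{\left(23 + 100\right)^{2} + I} = \sqrt{\left(23 + 100\right)^{2} + \frac{947}{27}} = \sqrt{123^{2} + \frac{947}{27}} = \sqrt{15129 + \frac{947}{27}} = \sqrt{\frac{409430}{27}} = \frac{\sqrt{1228290}}{9}$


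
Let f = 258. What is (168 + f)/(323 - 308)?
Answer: 142/5 ≈ 28.400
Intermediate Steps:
(168 + f)/(323 - 308) = (168 + 258)/(323 - 308) = 426/15 = 426*(1/15) = 142/5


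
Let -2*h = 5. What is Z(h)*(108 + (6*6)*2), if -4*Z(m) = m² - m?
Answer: -1575/4 ≈ -393.75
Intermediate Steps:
h = -5/2 (h = -½*5 = -5/2 ≈ -2.5000)
Z(m) = -m²/4 + m/4 (Z(m) = -(m² - m)/4 = -m²/4 + m/4)
Z(h)*(108 + (6*6)*2) = ((¼)*(-5/2)*(1 - 1*(-5/2)))*(108 + (6*6)*2) = ((¼)*(-5/2)*(1 + 5/2))*(108 + 36*2) = ((¼)*(-5/2)*(7/2))*(108 + 72) = -35/16*180 = -1575/4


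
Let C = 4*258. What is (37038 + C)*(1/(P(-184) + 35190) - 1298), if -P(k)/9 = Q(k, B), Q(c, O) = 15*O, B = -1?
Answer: -38790664254/785 ≈ -4.9415e+7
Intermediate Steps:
P(k) = 135 (P(k) = -135*(-1) = -9*(-15) = 135)
C = 1032
(37038 + C)*(1/(P(-184) + 35190) - 1298) = (37038 + 1032)*(1/(135 + 35190) - 1298) = 38070*(1/35325 - 1298) = 38070*(-45851849/35325) = -38790664254/785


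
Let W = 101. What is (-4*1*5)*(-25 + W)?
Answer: -1520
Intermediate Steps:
(-4*1*5)*(-25 + W) = (-4*1*5)*(-25 + 101) = -4*5*76 = -20*76 = -1520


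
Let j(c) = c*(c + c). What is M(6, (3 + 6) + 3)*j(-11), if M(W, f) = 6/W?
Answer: 242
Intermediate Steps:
j(c) = 2*c² (j(c) = c*(2*c) = 2*c²)
M(6, (3 + 6) + 3)*j(-11) = (6/6)*(2*(-11)²) = (6*(⅙))*(2*121) = 1*242 = 242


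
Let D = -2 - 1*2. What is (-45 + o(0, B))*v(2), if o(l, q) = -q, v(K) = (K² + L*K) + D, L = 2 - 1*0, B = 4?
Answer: -196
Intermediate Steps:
L = 2 (L = 2 + 0 = 2)
D = -4 (D = -2 - 2 = -4)
v(K) = -4 + K² + 2*K (v(K) = (K² + 2*K) - 4 = -4 + K² + 2*K)
(-45 + o(0, B))*v(2) = (-45 - 1*4)*(-4 + 2² + 2*2) = (-45 - 4)*(-4 + 4 + 4) = -49*4 = -196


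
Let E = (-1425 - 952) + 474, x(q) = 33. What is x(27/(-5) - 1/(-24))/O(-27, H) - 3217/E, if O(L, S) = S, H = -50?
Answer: 98051/95150 ≈ 1.0305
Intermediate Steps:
E = -1903 (E = -2377 + 474 = -1903)
x(27/(-5) - 1/(-24))/O(-27, H) - 3217/E = 33/(-50) - 3217/(-1903) = 33*(-1/50) - 3217*(-1/1903) = -33/50 + 3217/1903 = 98051/95150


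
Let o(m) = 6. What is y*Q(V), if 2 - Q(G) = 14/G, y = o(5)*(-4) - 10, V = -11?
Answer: -1224/11 ≈ -111.27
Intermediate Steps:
y = -34 (y = 6*(-4) - 10 = -24 - 10 = -34)
Q(G) = 2 - 14/G
y*Q(V) = -34*(2 - 14/(-11)) = -34*(2 - 14*(-1/11)) = -34*(2 + 14/11) = -34*36/11 = -1224/11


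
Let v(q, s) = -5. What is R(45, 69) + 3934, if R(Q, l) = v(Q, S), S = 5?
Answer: 3929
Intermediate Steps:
R(Q, l) = -5
R(45, 69) + 3934 = -5 + 3934 = 3929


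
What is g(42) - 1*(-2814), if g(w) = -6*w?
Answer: 2562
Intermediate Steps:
g(42) - 1*(-2814) = -6*42 - 1*(-2814) = -252 + 2814 = 2562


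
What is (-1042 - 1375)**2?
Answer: 5841889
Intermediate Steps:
(-1042 - 1375)**2 = (-2417)**2 = 5841889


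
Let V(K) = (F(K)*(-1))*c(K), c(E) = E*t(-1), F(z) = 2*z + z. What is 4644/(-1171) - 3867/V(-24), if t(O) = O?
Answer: -4184363/674496 ≈ -6.2037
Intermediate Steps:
F(z) = 3*z
c(E) = -E (c(E) = E*(-1) = -E)
V(K) = 3*K**2 (V(K) = ((3*K)*(-1))*(-K) = (-3*K)*(-K) = 3*K**2)
4644/(-1171) - 3867/V(-24) = 4644/(-1171) - 3867/(3*(-24)**2) = 4644*(-1/1171) - 3867/(3*576) = -4644/1171 - 3867/1728 = -4644/1171 - 3867*1/1728 = -4644/1171 - 1289/576 = -4184363/674496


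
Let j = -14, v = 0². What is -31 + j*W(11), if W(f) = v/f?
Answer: -31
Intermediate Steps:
v = 0
W(f) = 0 (W(f) = 0/f = 0)
-31 + j*W(11) = -31 - 14*0 = -31 + 0 = -31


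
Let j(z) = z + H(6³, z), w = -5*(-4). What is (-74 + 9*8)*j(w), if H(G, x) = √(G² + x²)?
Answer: -40 - 8*√2941 ≈ -473.85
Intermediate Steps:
w = 20
j(z) = z + √(46656 + z²) (j(z) = z + √((6³)² + z²) = z + √(216² + z²) = z + √(46656 + z²))
(-74 + 9*8)*j(w) = (-74 + 9*8)*(20 + √(46656 + 20²)) = (-74 + 72)*(20 + √(46656 + 400)) = -2*(20 + √47056) = -2*(20 + 4*√2941) = -40 - 8*√2941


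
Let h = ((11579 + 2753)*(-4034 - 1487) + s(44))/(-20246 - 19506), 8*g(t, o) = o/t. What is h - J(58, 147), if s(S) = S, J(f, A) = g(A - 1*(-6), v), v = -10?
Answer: 6053234837/3041028 ≈ 1990.5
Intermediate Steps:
g(t, o) = o/(8*t) (g(t, o) = (o/t)/8 = o/(8*t))
J(f, A) = -5/(4*(6 + A)) (J(f, A) = (⅛)*(-10)/(A - 1*(-6)) = (⅛)*(-10)/(A + 6) = (⅛)*(-10)/(6 + A) = -5/(4*(6 + A)))
h = 9890866/4969 (h = ((11579 + 2753)*(-4034 - 1487) + 44)/(-20246 - 19506) = (14332*(-5521) + 44)/(-39752) = (-79126972 + 44)*(-1/39752) = -79126928*(-1/39752) = 9890866/4969 ≈ 1990.5)
h - J(58, 147) = 9890866/4969 - (-5)/(24 + 4*147) = 9890866/4969 - (-5)/(24 + 588) = 9890866/4969 - (-5)/612 = 9890866/4969 - 1*(-5/612) = 9890866/4969 + 5/612 = 6053234837/3041028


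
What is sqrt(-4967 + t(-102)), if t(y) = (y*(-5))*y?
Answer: 7*I*sqrt(1163) ≈ 238.72*I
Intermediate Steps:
t(y) = -5*y**2 (t(y) = (-5*y)*y = -5*y**2)
sqrt(-4967 + t(-102)) = sqrt(-4967 - 5*(-102)**2) = sqrt(-4967 - 5*10404) = sqrt(-4967 - 52020) = sqrt(-56987) = 7*I*sqrt(1163)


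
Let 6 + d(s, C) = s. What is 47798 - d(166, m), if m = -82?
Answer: 47638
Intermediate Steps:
d(s, C) = -6 + s
47798 - d(166, m) = 47798 - (-6 + 166) = 47798 - 1*160 = 47798 - 160 = 47638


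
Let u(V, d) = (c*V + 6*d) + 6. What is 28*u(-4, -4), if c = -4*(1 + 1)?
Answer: 392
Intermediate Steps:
c = -8 (c = -4*2 = -8)
u(V, d) = 6 - 8*V + 6*d (u(V, d) = (-8*V + 6*d) + 6 = 6 - 8*V + 6*d)
28*u(-4, -4) = 28*(6 - 8*(-4) + 6*(-4)) = 28*(6 + 32 - 24) = 28*14 = 392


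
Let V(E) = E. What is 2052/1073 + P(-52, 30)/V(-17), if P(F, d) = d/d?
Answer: 33811/18241 ≈ 1.8536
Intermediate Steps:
P(F, d) = 1
2052/1073 + P(-52, 30)/V(-17) = 2052/1073 + 1/(-17) = 2052*(1/1073) + 1*(-1/17) = 2052/1073 - 1/17 = 33811/18241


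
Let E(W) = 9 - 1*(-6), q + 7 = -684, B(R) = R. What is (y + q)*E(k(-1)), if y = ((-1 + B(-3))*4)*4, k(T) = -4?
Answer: -11325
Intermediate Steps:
q = -691 (q = -7 - 684 = -691)
E(W) = 15 (E(W) = 9 + 6 = 15)
y = -64 (y = ((-1 - 3)*4)*4 = -4*4*4 = -16*4 = -64)
(y + q)*E(k(-1)) = (-64 - 691)*15 = -755*15 = -11325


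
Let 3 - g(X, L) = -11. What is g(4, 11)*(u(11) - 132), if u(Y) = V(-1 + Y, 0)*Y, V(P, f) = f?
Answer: -1848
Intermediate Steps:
g(X, L) = 14 (g(X, L) = 3 - 1*(-11) = 3 + 11 = 14)
u(Y) = 0 (u(Y) = 0*Y = 0)
g(4, 11)*(u(11) - 132) = 14*(0 - 132) = 14*(-132) = -1848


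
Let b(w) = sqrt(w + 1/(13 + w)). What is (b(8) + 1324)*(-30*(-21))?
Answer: 834120 + 390*sqrt(21) ≈ 8.3591e+5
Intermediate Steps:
(b(8) + 1324)*(-30*(-21)) = (sqrt((1 + 8*(13 + 8))/(13 + 8)) + 1324)*(-30*(-21)) = (sqrt((1 + 8*21)/21) + 1324)*630 = (sqrt((1 + 168)/21) + 1324)*630 = (sqrt((1/21)*169) + 1324)*630 = (sqrt(169/21) + 1324)*630 = (13*sqrt(21)/21 + 1324)*630 = (1324 + 13*sqrt(21)/21)*630 = 834120 + 390*sqrt(21)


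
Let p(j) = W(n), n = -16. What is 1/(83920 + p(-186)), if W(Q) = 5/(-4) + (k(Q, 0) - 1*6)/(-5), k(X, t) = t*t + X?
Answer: 20/1678463 ≈ 1.1916e-5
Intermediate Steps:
k(X, t) = X + t**2 (k(X, t) = t**2 + X = X + t**2)
W(Q) = -1/20 - Q/5 (W(Q) = 5/(-4) + ((Q + 0**2) - 1*6)/(-5) = 5*(-1/4) + ((Q + 0) - 6)*(-1/5) = -5/4 + (Q - 6)*(-1/5) = -5/4 + (-6 + Q)*(-1/5) = -5/4 + (6/5 - Q/5) = -1/20 - Q/5)
p(j) = 63/20 (p(j) = -1/20 - 1/5*(-16) = -1/20 + 16/5 = 63/20)
1/(83920 + p(-186)) = 1/(83920 + 63/20) = 1/(1678463/20) = 20/1678463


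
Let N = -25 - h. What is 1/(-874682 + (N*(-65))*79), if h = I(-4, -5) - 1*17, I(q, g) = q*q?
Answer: -1/751442 ≈ -1.3308e-6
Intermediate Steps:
I(q, g) = q²
h = -1 (h = (-4)² - 1*17 = 16 - 17 = -1)
N = -24 (N = -25 - 1*(-1) = -25 + 1 = -24)
1/(-874682 + (N*(-65))*79) = 1/(-874682 - 24*(-65)*79) = 1/(-874682 + 1560*79) = 1/(-874682 + 123240) = 1/(-751442) = -1/751442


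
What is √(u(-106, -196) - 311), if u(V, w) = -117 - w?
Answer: 2*I*√58 ≈ 15.232*I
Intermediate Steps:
√(u(-106, -196) - 311) = √((-117 - 1*(-196)) - 311) = √((-117 + 196) - 311) = √(79 - 311) = √(-232) = 2*I*√58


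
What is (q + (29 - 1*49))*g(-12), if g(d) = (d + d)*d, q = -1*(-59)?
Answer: 11232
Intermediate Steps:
q = 59
g(d) = 2*d**2 (g(d) = (2*d)*d = 2*d**2)
(q + (29 - 1*49))*g(-12) = (59 + (29 - 1*49))*(2*(-12)**2) = (59 + (29 - 49))*(2*144) = (59 - 20)*288 = 39*288 = 11232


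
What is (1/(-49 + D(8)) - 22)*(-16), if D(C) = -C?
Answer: 20080/57 ≈ 352.28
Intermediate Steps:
(1/(-49 + D(8)) - 22)*(-16) = (1/(-49 - 1*8) - 22)*(-16) = (1/(-49 - 8) - 22)*(-16) = (1/(-57) - 22)*(-16) = (-1/57 - 22)*(-16) = -1255/57*(-16) = 20080/57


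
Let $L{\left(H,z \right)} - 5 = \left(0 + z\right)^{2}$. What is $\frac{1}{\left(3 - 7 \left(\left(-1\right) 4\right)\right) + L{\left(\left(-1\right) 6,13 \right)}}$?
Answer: $\frac{1}{205} \approx 0.0048781$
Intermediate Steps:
$L{\left(H,z \right)} = 5 + z^{2}$ ($L{\left(H,z \right)} = 5 + \left(0 + z\right)^{2} = 5 + z^{2}$)
$\frac{1}{\left(3 - 7 \left(\left(-1\right) 4\right)\right) + L{\left(\left(-1\right) 6,13 \right)}} = \frac{1}{\left(3 - 7 \left(\left(-1\right) 4\right)\right) + \left(5 + 13^{2}\right)} = \frac{1}{\left(3 - -28\right) + \left(5 + 169\right)} = \frac{1}{\left(3 + 28\right) + 174} = \frac{1}{31 + 174} = \frac{1}{205}$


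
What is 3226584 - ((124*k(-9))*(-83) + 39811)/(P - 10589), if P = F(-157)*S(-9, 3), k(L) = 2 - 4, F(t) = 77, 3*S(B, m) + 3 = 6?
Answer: 33917911403/10512 ≈ 3.2266e+6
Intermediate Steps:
S(B, m) = 1 (S(B, m) = -1 + (⅓)*6 = -1 + 2 = 1)
k(L) = -2
P = 77 (P = 77*1 = 77)
3226584 - ((124*k(-9))*(-83) + 39811)/(P - 10589) = 3226584 - ((124*(-2))*(-83) + 39811)/(77 - 10589) = 3226584 - (-248*(-83) + 39811)/(-10512) = 3226584 - (20584 + 39811)*(-1)/10512 = 3226584 - 60395*(-1)/10512 = 3226584 - 1*(-60395/10512) = 3226584 + 60395/10512 = 33917911403/10512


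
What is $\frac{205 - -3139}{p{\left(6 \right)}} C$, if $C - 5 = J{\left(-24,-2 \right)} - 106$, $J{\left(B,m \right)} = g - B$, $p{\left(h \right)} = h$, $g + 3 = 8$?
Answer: $-40128$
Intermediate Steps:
$g = 5$ ($g = -3 + 8 = 5$)
$J{\left(B,m \right)} = 5 - B$
$C = -72$ ($C = 5 + \left(\left(5 - -24\right) - 106\right) = 5 + \left(\left(5 + 24\right) - 106\right) = 5 + \left(29 - 106\right) = 5 - 77 = -72$)
$\frac{205 - -3139}{p{\left(6 \right)}} C = \frac{205 - -3139}{6} \left(-72\right) = \left(205 + 3139\right) \frac{1}{6} \left(-72\right) = 3344 \cdot \frac{1}{6} \left(-72\right) = \frac{1672}{3} \left(-72\right) = -40128$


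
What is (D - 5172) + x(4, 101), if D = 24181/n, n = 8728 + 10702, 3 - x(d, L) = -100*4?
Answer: -92637489/19430 ≈ -4767.8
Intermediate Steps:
x(d, L) = 403 (x(d, L) = 3 - (-20)*5*4 = 3 - (-20)*20 = 3 - 1*(-400) = 3 + 400 = 403)
n = 19430
D = 24181/19430 ≈ 1.2445
(D - 5172) + x(4, 101) = (24181/19430 - 5172) + 403 = -100467779/19430 + 403 = -92637489/19430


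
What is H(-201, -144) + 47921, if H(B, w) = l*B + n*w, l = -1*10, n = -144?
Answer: 70667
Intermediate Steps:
l = -10
H(B, w) = -144*w - 10*B (H(B, w) = -10*B - 144*w = -144*w - 10*B)
H(-201, -144) + 47921 = (-144*(-144) - 10*(-201)) + 47921 = (20736 + 2010) + 47921 = 22746 + 47921 = 70667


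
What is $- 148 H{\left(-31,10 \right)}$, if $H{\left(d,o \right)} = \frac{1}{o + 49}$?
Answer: $- \frac{148}{59} \approx -2.5085$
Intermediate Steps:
$H{\left(d,o \right)} = \frac{1}{49 + o}$
$- 148 H{\left(-31,10 \right)} = - \frac{148}{49 + 10} = - \frac{148}{59}$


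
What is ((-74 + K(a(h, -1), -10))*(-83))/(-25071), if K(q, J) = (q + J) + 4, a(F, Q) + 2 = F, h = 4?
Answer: -2158/8357 ≈ -0.25823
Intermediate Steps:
a(F, Q) = -2 + F
K(q, J) = 4 + J + q (K(q, J) = (J + q) + 4 = 4 + J + q)
((-74 + K(a(h, -1), -10))*(-83))/(-25071) = ((-74 + (4 - 10 + (-2 + 4)))*(-83))/(-25071) = ((-74 + (4 - 10 + 2))*(-83))*(-1/25071) = ((-74 - 4)*(-83))*(-1/25071) = -78*(-83)*(-1/25071) = 6474*(-1/25071) = -2158/8357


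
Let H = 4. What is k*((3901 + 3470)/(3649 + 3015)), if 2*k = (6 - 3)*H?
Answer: 3159/476 ≈ 6.6366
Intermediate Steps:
k = 6 (k = ((6 - 3)*4)/2 = (3*4)/2 = (½)*12 = 6)
k*((3901 + 3470)/(3649 + 3015)) = 6*((3901 + 3470)/(3649 + 3015)) = 6*(7371/6664) = 6*(7371*(1/6664)) = 6*(1053/952) = 3159/476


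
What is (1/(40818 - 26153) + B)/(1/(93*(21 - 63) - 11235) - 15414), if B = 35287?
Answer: -1119317580528/488938170625 ≈ -2.2893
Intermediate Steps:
(1/(40818 - 26153) + B)/(1/(93*(21 - 63) - 11235) - 15414) = (1/(40818 - 26153) + 35287)/(1/(93*(21 - 63) - 11235) - 15414) = (1/14665 + 35287)/(1/(93*(-42) - 11235) - 15414) = (1/14665 + 35287)/(1/(-3906 - 11235) - 15414) = 517483856/(14665*(1/(-15141) - 15414)) = 517483856/(14665*(-1/15141 - 15414)) = 517483856/(14665*(-233383375/15141)) = (517483856/14665)*(-15141/233383375) = -1119317580528/488938170625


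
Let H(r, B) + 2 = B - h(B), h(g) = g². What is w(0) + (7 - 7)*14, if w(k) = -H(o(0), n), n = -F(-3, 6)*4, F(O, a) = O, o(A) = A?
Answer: 134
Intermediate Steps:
n = 12 (n = -1*(-3)*4 = 3*4 = 12)
H(r, B) = -2 + B - B² (H(r, B) = -2 + (B - B²) = -2 + B - B²)
w(k) = 134 (w(k) = -(-2 + 12 - 1*12²) = -(-2 + 12 - 1*144) = -(-2 + 12 - 144) = -1*(-134) = 134)
w(0) + (7 - 7)*14 = 134 + (7 - 7)*14 = 134 + 0*14 = 134 + 0 = 134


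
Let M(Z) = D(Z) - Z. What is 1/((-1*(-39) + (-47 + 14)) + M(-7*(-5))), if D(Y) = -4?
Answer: -1/33 ≈ -0.030303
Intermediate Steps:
M(Z) = -4 - Z
1/((-1*(-39) + (-47 + 14)) + M(-7*(-5))) = 1/((-1*(-39) + (-47 + 14)) + (-4 - (-7)*(-5))) = 1/((39 - 33) + (-4 - 1*35)) = 1/(6 + (-4 - 35)) = 1/(6 - 39) = 1/(-33) = -1/33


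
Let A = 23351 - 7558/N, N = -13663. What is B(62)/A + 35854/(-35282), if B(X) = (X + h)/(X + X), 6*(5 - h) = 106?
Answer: -40916810593370/40264715652471 ≈ -1.0162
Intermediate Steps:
h = -38/3 (h = 5 - ⅙*106 = 5 - 53/3 = -38/3 ≈ -12.667)
B(X) = (-38/3 + X)/(2*X) (B(X) = (X - 38/3)/(X + X) = (-38/3 + X)/((2*X)) = (-38/3 + X)*(1/(2*X)) = (-38/3 + X)/(2*X))
A = 319052271/13663 (A = 23351 - 7558/(-13663) = 23351 - 7558*(-1/13663) = 23351 + 7558/13663 = 319052271/13663 ≈ 23352.)
B(62)/A + 35854/(-35282) = ((⅙)*(-38 + 3*62)/62)/(319052271/13663) + 35854/(-35282) = ((⅙)*(1/62)*(-38 + 186))*(13663/319052271) + 35854*(-1/35282) = ((⅙)*(1/62)*148)*(13663/319052271) - 1379/1357 = (37/93)*(13663/319052271) - 1379/1357 = 505531/29671861203 - 1379/1357 = -40916810593370/40264715652471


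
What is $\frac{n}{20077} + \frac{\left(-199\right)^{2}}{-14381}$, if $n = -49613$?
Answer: $- \frac{1508553830}{288727337} \approx -5.2248$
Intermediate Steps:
$\frac{n}{20077} + \frac{\left(-199\right)^{2}}{-14381} = - \frac{49613}{20077} + \frac{\left(-199\right)^{2}}{-14381} = \left(-49613\right) \frac{1}{20077} + 39601 \left(- \frac{1}{14381}\right) = - \frac{49613}{20077} - \frac{39601}{14381} = - \frac{1508553830}{288727337}$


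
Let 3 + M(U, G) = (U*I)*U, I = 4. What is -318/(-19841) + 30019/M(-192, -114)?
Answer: 642497033/2925614973 ≈ 0.21961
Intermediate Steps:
M(U, G) = -3 + 4*U**2 (M(U, G) = -3 + (U*4)*U = -3 + (4*U)*U = -3 + 4*U**2)
-318/(-19841) + 30019/M(-192, -114) = -318/(-19841) + 30019/(-3 + 4*(-192)**2) = -318*(-1/19841) + 30019/(-3 + 4*36864) = 318/19841 + 30019/(-3 + 147456) = 318/19841 + 30019/147453 = 642497033/2925614973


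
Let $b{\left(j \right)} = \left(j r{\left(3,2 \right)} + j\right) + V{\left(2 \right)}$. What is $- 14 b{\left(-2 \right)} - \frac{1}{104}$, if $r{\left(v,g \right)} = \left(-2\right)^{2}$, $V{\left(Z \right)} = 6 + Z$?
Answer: $\frac{2911}{104} \approx 27.99$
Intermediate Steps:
$r{\left(v,g \right)} = 4$
$b{\left(j \right)} = 8 + 5 j$ ($b{\left(j \right)} = \left(j 4 + j\right) + \left(6 + 2\right) = \left(4 j + j\right) + 8 = 5 j + 8 = 8 + 5 j$)
$- 14 b{\left(-2 \right)} - \frac{1}{104} = - 14 \left(8 + 5 \left(-2\right)\right) - \frac{1}{104} = - 14 \left(8 - 10\right) - \frac{1}{104} = \left(-14\right) \left(-2\right) - \frac{1}{104} = 28 - \frac{1}{104} = \frac{2911}{104}$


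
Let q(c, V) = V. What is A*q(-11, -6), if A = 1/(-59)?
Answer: 6/59 ≈ 0.10169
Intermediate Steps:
A = -1/59 ≈ -0.016949
A*q(-11, -6) = -1/59*(-6) = 6/59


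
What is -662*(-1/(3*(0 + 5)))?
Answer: 662/15 ≈ 44.133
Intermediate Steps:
-662*(-1/(3*(0 + 5))) = -662/((1*(5*3))*(-1)) = -662/((1*15)*(-1)) = -662/(15*(-1)) = -662/(-15) = -662*(-1/15) = 662/15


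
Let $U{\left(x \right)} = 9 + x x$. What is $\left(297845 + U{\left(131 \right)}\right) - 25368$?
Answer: $289647$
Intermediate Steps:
$U{\left(x \right)} = 9 + x^{2}$
$\left(297845 + U{\left(131 \right)}\right) - 25368 = \left(297845 + \left(9 + 131^{2}\right)\right) - 25368 = \left(297845 + \left(9 + 17161\right)\right) - 25368 = \left(297845 + 17170\right) - 25368 = 315015 - 25368 = 289647$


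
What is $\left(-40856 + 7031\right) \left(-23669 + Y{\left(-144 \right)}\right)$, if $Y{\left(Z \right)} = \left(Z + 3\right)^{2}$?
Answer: $128129100$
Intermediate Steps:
$Y{\left(Z \right)} = \left(3 + Z\right)^{2}$
$\left(-40856 + 7031\right) \left(-23669 + Y{\left(-144 \right)}\right) = \left(-40856 + 7031\right) \left(-23669 + \left(3 - 144\right)^{2}\right) = - 33825 \left(-23669 + \left(-141\right)^{2}\right) = - 33825 \left(-23669 + 19881\right) = \left(-33825\right) \left(-3788\right) = 128129100$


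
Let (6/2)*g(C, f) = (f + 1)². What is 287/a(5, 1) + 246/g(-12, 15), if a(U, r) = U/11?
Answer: 405941/640 ≈ 634.28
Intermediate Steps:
a(U, r) = U/11 (a(U, r) = U*(1/11) = U/11)
g(C, f) = (1 + f)²/3 (g(C, f) = (f + 1)²/3 = (1 + f)²/3)
287/a(5, 1) + 246/g(-12, 15) = 287/(((1/11)*5)) + 246/(((1 + 15)²/3)) = 287/(5/11) + 246/(((⅓)*16²)) = 287*(11/5) + 246/(((⅓)*256)) = 3157/5 + 246/(256/3) = 3157/5 + 246*(3/256) = 3157/5 + 369/128 = 405941/640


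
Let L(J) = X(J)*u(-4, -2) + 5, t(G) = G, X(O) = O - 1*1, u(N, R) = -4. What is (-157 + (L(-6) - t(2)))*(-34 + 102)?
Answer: -8568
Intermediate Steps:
X(O) = -1 + O (X(O) = O - 1 = -1 + O)
L(J) = 9 - 4*J (L(J) = (-1 + J)*(-4) + 5 = (4 - 4*J) + 5 = 9 - 4*J)
(-157 + (L(-6) - t(2)))*(-34 + 102) = (-157 + ((9 - 4*(-6)) - 1*2))*(-34 + 102) = (-157 + ((9 + 24) - 2))*68 = (-157 + (33 - 2))*68 = (-157 + 31)*68 = -126*68 = -8568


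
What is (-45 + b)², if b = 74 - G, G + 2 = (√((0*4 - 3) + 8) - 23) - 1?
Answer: (55 - √5)² ≈ 2784.0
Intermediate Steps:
G = -26 + √5 (G = -2 + ((√((0*4 - 3) + 8) - 23) - 1) = -2 + ((√((0 - 3) + 8) - 23) - 1) = -2 + ((√(-3 + 8) - 23) - 1) = -2 + ((√5 - 23) - 1) = -2 + ((-23 + √5) - 1) = -2 + (-24 + √5) = -26 + √5 ≈ -23.764)
b = 100 - √5 (b = 74 - (-26 + √5) = 74 + (26 - √5) = 100 - √5 ≈ 97.764)
(-45 + b)² = (-45 + (100 - √5))² = (55 - √5)²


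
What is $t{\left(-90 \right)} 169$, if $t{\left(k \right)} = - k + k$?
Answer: $0$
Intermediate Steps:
$t{\left(k \right)} = 0$
$t{\left(-90 \right)} 169 = 0 \cdot 169 = 0$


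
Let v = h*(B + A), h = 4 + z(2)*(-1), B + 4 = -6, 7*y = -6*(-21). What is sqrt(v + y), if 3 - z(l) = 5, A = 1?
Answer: 6*I ≈ 6.0*I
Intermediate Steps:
z(l) = -2 (z(l) = 3 - 1*5 = 3 - 5 = -2)
y = 18 (y = (-6*(-21))/7 = (1/7)*126 = 18)
B = -10 (B = -4 - 6 = -10)
h = 6 (h = 4 - 2*(-1) = 4 + 2 = 6)
v = -54 (v = 6*(-10 + 1) = 6*(-9) = -54)
sqrt(v + y) = sqrt(-54 + 18) = sqrt(-36) = 6*I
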